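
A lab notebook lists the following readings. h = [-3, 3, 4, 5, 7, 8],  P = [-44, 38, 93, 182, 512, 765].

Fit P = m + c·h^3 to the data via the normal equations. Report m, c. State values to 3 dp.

The normal equations are: 6·m + 1044·c = 1546;  1044·m + 400972·c = 598212.
Eliminating c: 400972·(row 1) − 1044·(row 2) gives 1315896·m = 400972·1546 − 1044·598212 = -4630616, so m = -578827/164487.
Then c = (598212 − 1044·(-578827/164487))/400972 = 82302/54829.

m = -3.519, c = 1.501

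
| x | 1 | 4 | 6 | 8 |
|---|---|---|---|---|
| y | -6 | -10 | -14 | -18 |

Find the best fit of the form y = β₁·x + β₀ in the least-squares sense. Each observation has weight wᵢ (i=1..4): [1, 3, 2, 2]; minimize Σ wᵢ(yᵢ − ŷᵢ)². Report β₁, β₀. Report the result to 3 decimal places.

The normal system AᵀWA·[β₁, β₀]ᵀ = AᵀWy is [[249, 41]; [41, 8]]·[β₁, β₀]ᵀ = [-582, -100]ᵀ.
Determinant 249·8 − 41² = 311.
β₁ = ((-582)·8 − 41·(-100))/311 = -556/311; β₀ = (249·(-100) − 41·(-582))/311 = -1038/311.

β₁ = -1.788, β₀ = -3.338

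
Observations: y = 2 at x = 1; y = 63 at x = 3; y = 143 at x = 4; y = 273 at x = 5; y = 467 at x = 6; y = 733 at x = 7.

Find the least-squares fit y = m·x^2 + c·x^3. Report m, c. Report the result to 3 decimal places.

m = 0.912, c = 2.007

With design matrix M, MᵀM = [[4660, 28976]; [28976, 184756]] and Mᵀy = [62411, 397271]ᵀ.
Determinant 4660·184756 − 28976² = 21354384.
m = (62411·184756 − 28976·397271)/21354384 = 4870555/5338596; c = (4660·397271 − 28976·62411)/21354384 = 10715431/5338596.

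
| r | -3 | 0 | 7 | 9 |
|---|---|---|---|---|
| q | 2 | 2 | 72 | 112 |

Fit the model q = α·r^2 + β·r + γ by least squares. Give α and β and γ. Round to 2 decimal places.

MᵀM·[α, β, γ]ᵀ = Mᵀq reads: 9043·α + 1045·β + 139·γ = 12618;  1045·α + 139·β + 13·γ = 1506;  139·α + 13·β + 4·γ = 188.
Solving the 3×3 system (Gaussian elimination) gives α = 19255/18546, β = 53495/18546, γ = 4782/3091.

α = 1.04, β = 2.88, γ = 1.55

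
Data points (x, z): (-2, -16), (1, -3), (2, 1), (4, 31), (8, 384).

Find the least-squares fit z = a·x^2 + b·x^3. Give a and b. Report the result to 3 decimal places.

a = -2.068, b = 1.008

Setting ∂/∂a … = 0 gives: 4385·a + 33793·b = 25009;  33793·a + 266369·b = 198725.
det = 4385·266369 − 33793² = 26061216.
a = (25009·266369 − 33793·198725)/26061216 = -4490967/2171768; b = (4385·198725 − 33793·25009)/26061216 = 2189999/2171768.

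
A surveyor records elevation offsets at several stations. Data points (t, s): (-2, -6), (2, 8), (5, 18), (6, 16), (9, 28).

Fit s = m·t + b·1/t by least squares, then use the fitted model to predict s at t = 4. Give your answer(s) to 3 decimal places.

ŝ = 12.665

Compute the Gram sums: Σt·t = 150, Σt·1/t = 5, Σ1/t·1/t = 4699/8100.
Right-hand side: Σt·s = 466, Σ1/t·s = 737/45.
So XᵀX·[m, b]ᵀ = Xᵀs: [[150, 5]; [5, 4699/8100]]·[m, b]ᵀ = [466, 737/45]ᵀ.
Eliminating b: (4699/8100)·(row 1) − 5·(row 2) gives (3349/54)·m = (4699/8100)·466 − 5·(737/45) = 763217/4050, so m = 763217/251175.
Then b = ((737/45) − 5·(763217/251175))/(4699/8100) = 6840/3349.
At t = 4: ŝ = (763217/251175)·(4) + (6840/3349)·(1/4) = 3181118/251175.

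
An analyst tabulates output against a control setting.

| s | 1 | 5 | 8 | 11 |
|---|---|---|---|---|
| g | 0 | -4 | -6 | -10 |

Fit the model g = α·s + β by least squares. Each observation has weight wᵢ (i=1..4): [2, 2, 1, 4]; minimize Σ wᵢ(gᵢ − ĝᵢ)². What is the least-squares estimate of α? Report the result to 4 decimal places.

From the data, Σwᵢ·s·s = 600, Σwᵢ·s = 64, Σwᵢ·1 = 9.
And Σwᵢ·s·g = -528, Σwᵢ·g = -54.
So AᵀWA·[α, β]ᵀ = AᵀWg: [[600, 64]; [64, 9]]·[α, β]ᵀ = [-528, -54]ᵀ.
det = 600·9 − 64² = 1304.
α = ((-528)·9 − 64·(-54))/1304 = -162/163; β = (600·(-54) − 64·(-528))/1304 = 174/163.

α = -0.9939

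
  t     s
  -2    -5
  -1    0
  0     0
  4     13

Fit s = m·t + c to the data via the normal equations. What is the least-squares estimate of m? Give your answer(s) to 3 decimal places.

m = 2.892

The normal system MᵀM·[m, c]ᵀ = Mᵀs is [[21, 1]; [1, 4]]·[m, c]ᵀ = [62, 8]ᵀ.
Determinant 21·4 − 1² = 83.
m = (62·4 − 1·8)/83 = 240/83; c = (21·8 − 1·62)/83 = 106/83.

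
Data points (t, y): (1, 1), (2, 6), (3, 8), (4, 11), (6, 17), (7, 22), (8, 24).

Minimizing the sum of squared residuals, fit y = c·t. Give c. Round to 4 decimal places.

c = 2.9553

Sums needed: Σt·t = 179.
For Aᵀy: Σt·y = 529.
Normal equations: [[179]]·[c]ᵀ = [529]ᵀ.
Hence c = 529 / 179 ≈ 2.95531.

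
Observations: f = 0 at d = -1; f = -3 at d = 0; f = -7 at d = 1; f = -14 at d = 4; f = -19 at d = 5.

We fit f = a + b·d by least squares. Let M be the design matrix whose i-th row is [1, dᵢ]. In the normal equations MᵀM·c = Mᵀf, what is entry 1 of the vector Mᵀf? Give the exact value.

Entry 1 ↔ basis 1, so (Mᵀf)_{1} = Σᵢ fᵢ = (1)·(0) + (1)·(-3) + (1)·(-7) + (1)·(-14) + (1)·(-19) = -43.

-43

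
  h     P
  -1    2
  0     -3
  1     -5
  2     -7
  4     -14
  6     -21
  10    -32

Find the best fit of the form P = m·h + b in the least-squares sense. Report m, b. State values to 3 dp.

m = -3.056, b = -1.823

Normal-equation sums: Σh·h = 158, Σh = 22, Σ1 = 7.
Moment sums: Σh·P = -523, ΣP = -80.
Determinant 158·7 − 22² = 622.
m = ((-523)·7 − 22·(-80))/622 = -1901/622; b = (158·(-80) − 22·(-523))/622 = -567/311.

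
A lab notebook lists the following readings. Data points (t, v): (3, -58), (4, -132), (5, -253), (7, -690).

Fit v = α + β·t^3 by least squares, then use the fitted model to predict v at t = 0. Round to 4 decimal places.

v̂ = -3.7156

The normal equations are: 4·α + 559·β = -1133;  559·α + 138099·β = -278309.
Eliminating β: 138099·(row 1) − 559·(row 2) gives 239915·α = 138099·(-1133) − 559·(-278309) = -891436, so α = -68572/18455.
Then β = ((-278309) − 559·(-68572/18455))/138099 = -479889/239915.
At t = 0: v̂ = (-68572/18455)·(1) + (-479889/239915)·(0) = -68572/18455.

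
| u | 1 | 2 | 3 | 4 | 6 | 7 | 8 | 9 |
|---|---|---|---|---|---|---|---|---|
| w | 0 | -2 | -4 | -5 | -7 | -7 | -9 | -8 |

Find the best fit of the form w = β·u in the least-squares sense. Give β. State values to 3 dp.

Compute the Gram sums: Σu·u = 260.
Right-hand side: Σu·w = -271.
β = (-271)/260 = -1.04231.

β = -1.042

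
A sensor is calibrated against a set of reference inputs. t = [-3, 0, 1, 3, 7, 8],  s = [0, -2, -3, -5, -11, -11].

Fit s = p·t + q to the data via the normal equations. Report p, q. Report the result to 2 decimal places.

The normal equations are: 132·p + 16·q = -183;  16·p + 6·q = -32.
det = 132·6 − 16² = 536.
p = ((-183)·6 − 16·(-32))/536 = -293/268; q = (132·(-32) − 16·(-183))/536 = -162/67.

p = -1.09, q = -2.42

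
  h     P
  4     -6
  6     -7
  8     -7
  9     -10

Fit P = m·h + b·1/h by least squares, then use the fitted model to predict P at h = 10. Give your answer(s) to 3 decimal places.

P̂ = -9.792

The normal system XᵀX·[m, b]ᵀ = XᵀP is [[197, 4]; [4, 613/5184]]·[m, b]ᵀ = [-212, -335/72]ᵀ.
Eliminating b: (613/5184)·(row 1) − 4·(row 2) gives (37817/5184)·m = (613/5184)·(-212) − 4·(-335/72) = -8369/1296, so m = -33476/37817.
Then b = ((-335/72) − 4·(-33476/37817))/(613/5184) = -355608/37817.
At h = 10: P̂ = (-33476/37817)·(10) + (-355608/37817)·(1/10) = -1851604/189085.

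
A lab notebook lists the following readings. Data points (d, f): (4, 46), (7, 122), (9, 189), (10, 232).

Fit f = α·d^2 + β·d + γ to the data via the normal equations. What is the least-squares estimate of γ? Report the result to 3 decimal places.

γ = 0.750

Forming AᵀA = [[19218, 2136, 246]; [2136, 246, 30]; [246, 30, 4]] and Aᵀf = [45223, 5059, 589]ᵀ gives AᵀA·[α, β, γ]ᵀ = Aᵀf.
Solving the 3×3 system (Gaussian elimination) gives α = 257/132, β = 157/44, γ = 3/4.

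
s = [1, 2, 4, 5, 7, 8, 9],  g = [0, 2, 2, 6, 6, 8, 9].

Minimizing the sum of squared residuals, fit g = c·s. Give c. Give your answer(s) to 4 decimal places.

c = 0.9542

Normal-equation sums: Σs·s = 240.
Right-hand side: Σs·g = 229.
XᵀX·[c]ᵀ = Xᵀg becomes [[240]]·[c]ᵀ = [229]ᵀ.
c = 229/240 = 0.954167.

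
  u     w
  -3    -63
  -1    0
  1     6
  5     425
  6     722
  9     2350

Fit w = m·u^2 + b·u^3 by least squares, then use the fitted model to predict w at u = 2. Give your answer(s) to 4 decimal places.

Forming AᵀA = [[8565, 69707]; [69707, 594453]] and Aᵀw = [226406, 1923934]ᵀ gives AᵀA·[m, b]ᵀ = Aᵀw.
det = 8565·594453 − 69707² = 232424096.
m = (226406·594453 − 69707·1923934)/232424096 = 119014645/58106024; b = (8565·1923934 − 69707·226406)/232424096 = 174102917/58106024.
At u = 2: ŵ = (119014645/58106024)·(4) + (174102917/58106024)·(8) = 16111051/500914.

ŵ = 32.1633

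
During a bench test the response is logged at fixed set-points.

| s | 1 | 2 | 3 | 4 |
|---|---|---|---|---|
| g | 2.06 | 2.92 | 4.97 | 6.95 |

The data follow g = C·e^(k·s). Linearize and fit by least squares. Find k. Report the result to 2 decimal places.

Let Y = ln g. Fitting Y = k·s + ln C by least squares:
Σs = 10.0000, Σ(s)² = 30.0000, Σln g = 5.3365, Σs·ln g = 15.4311.
Equations: 30.0000·k + 10.0000·ln C = 15.4311;  10.0000·k + 4·ln C = 5.3365.
Δ = 30.0000·4 − (10.0000)² = 20.0000; k = (15.4311·4 − 10.0000·5.3365)/20.0000 = 0.41799, ln C = (30.0000·5.3365 − 10.0000·15.4311)/20.0000 = 0.28913.

k = 0.42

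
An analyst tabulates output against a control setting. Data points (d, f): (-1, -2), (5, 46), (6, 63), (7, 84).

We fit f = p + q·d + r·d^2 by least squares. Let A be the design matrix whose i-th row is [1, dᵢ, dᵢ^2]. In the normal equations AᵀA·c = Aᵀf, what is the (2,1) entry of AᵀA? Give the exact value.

17

Row 2 ↔ basis d, column 1 ↔ basis 1, so (AᵀA)_{2,1} = Σᵢ d = (-1)·(1) + (5)·(1) + (6)·(1) + (7)·(1) = 17.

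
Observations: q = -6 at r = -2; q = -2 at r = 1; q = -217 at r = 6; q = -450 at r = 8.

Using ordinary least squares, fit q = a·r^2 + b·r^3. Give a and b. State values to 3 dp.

a = -2.894, b = -0.518

Sums needed: Σr^2·r^2 = 5409, Σr^2·r^3 = 40513, Σr^3·r^3 = 308865.
And Σr^2·q = -36638, Σr^3·q = -277226.
Determinant 5409·308865 − 40513² = 29347616.
a = ((-36638)·308865 − 40513·(-277226))/29347616 = -21234733/7336904; b = (5409·(-277226) − 40513·(-36638))/29347616 = -3800035/7336904.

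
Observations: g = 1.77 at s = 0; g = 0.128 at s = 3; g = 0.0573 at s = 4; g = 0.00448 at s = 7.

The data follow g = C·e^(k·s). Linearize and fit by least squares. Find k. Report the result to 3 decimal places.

Linearized form: ln g = k·s + ln C. From the 4 transformed points,
Σs = 14.0000, Σ(s)² = 74.0000, Σln g = -9.7523, Σs·ln g = -55.4619.
Normal system: [[74.0000, 14.0000]; [14.0000, 4]]·[k, ln C]ᵀ = [-55.4619, -9.7523]ᵀ.
Δ = 74.0000·4 − (14.0000)² = 100.0000; k = (-55.4619·4 − 14.0000·-9.7523)/100.0000 = -0.85315, ln C = (74.0000·-9.7523 − 14.0000·-55.4619)/100.0000 = 0.54794.

k = -0.853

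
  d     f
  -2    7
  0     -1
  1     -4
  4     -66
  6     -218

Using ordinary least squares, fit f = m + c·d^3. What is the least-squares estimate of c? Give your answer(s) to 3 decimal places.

Setting ∂/∂m … = 0 gives: 5·m + 273·c = -282;  273·m + 50817·c = -51372.
(Σ1 = 5, Σd^3 = 273, Σd^3·d^3 = 50817, Σf = -282, Σd^3·f = -51372.)
Determinant 5·50817 − 273² = 179556.
m = ((-282)·50817 − 273·(-51372))/179556 = -3921/2302; c = (5·(-51372) − 273·(-282))/179556 = -29979/29926.

c = -1.002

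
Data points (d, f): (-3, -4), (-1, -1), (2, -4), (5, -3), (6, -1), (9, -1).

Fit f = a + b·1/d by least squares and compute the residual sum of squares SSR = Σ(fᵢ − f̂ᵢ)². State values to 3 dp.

Normal-equation sums: Σ1 = 6, Σ1/d = -16/45, Σ1/d·1/d = 5837/4050.
Moment sums: Σf = -14, Σ1/d·f = -49/90.
Eliminating b: (5837/4050)·(row 1) − (-16/45)·(row 2) gives (3451/405)·a = (5837/4050)·(-14) − (-16/45)·(-49/90) = -41251/2025, so a = -5893/2465.
Then b = ((-49/90) − (-16/45)·(-5893/2465))/(5837/4050) = -477/493.
Residuals: -4762/2465, 1043/2465, -5549/4930, -205/493, 7651/4930, 3693/2465; SSR = 49319/4930.

SSR = 10.004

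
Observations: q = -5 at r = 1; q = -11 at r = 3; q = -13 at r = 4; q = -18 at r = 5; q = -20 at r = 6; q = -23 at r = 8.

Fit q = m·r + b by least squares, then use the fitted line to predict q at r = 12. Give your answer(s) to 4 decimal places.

q̂ = -35.0847

Normal-equation sums: Σr·r = 151, Σr = 27, Σ1 = 6.
Right-hand side: Σr·q = -484, Σq = -90.
Normal equations: [[151, 27]; [27, 6]]·[m, b]ᵀ = [-484, -90]ᵀ.
Δ = 151·6 − 27² = 177.
m = ((-484)·6 − 27·(-90))/177 = -158/59; b = (151·(-90) − 27·(-484))/177 = -174/59.
At r = 12: q̂ = (-158/59)·(12) + (-174/59)·(1) = -2070/59.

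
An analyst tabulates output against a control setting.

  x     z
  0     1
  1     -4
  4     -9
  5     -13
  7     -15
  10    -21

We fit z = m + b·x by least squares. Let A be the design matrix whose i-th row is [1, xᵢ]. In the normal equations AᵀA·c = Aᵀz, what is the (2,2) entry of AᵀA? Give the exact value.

Row 2 ↔ basis x, column 2 ↔ basis x, so (AᵀA)_{2,2} = Σᵢ (x)·(x) = (0)·(0) + (1)·(1) + (4)·(4) + (5)·(5) + (7)·(7) + (10)·(10) = 191.

191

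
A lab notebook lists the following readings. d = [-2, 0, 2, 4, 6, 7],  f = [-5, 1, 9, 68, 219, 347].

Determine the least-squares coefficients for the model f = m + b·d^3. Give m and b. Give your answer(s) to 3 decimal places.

With design matrix X, XᵀX = [[6, 623]; [623, 168529]] and Xᵀf = [639, 170789]ᵀ.
Δ = 6·168529 − 623² = 623045.
m = (639·168529 − 623·170789)/623045 = 1288484/623045; b = (6·170789 − 623·639)/623045 = 626637/623045.

m = 2.068, b = 1.006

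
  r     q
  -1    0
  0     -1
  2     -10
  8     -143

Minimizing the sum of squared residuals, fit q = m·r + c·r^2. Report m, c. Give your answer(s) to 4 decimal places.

Entries of MᵀM: Σr·r = 69, Σr·r^2 = 519, Σr^2·r^2 = 4113.
And Σr·q = -1164, Σr^2·q = -9192.
MᵀM·[m, c]ᵀ = Mᵀq becomes [[69, 519]; [519, 4113]]·[m, c]ᵀ = [-1164, -9192]ᵀ.
det = 69·4113 − 519² = 14436.
m = ((-1164)·4113 − 519·(-9192))/14436 = -469/401; c = (69·(-9192) − 519·(-1164))/14436 = -837/401.

m = -1.1696, c = -2.0873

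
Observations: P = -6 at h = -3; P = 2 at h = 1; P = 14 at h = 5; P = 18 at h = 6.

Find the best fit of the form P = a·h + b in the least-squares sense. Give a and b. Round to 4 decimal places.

With design matrix M, MᵀM = [[71, 9]; [9, 4]] and MᵀP = [198, 28]ᵀ.
Eliminating b: 4·(row 1) − 9·(row 2) gives 203·a = 4·198 − 9·28 = 540, so a = 540/203.
Then b = (28 − 9·(540/203))/4 = 206/203.

a = 2.6601, b = 1.0148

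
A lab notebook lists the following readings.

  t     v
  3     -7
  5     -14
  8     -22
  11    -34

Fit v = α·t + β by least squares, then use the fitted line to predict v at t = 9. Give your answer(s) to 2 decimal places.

With design matrix M, MᵀM = [[219, 27]; [27, 4]] and Mᵀv = [-641, -77]ᵀ.
det = 219·4 − 27² = 147.
α = ((-641)·4 − 27·(-77))/147 = -485/147; β = (219·(-77) − 27·(-641))/147 = 148/49.
At t = 9: v̂ = (-485/147)·(9) + (148/49)·(1) = -1307/49.

v̂ = -26.67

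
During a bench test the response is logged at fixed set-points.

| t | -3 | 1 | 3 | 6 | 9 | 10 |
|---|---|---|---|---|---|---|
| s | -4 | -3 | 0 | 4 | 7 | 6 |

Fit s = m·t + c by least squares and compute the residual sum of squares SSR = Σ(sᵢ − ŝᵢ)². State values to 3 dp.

SSR = 6.411

Sums needed: Σt·t = 236, Σt = 26, Σ1 = 6.
For Aᵀs: Σt·s = 156, Σs = 10.
AᵀA·[m, c]ᵀ = Aᵀs becomes [[236, 26]; [26, 6]]·[m, c]ᵀ = [156, 10]ᵀ.
Determinant 236·6 − 26² = 740.
m = (156·6 − 26·10)/740 = 169/185; c = (236·10 − 26·156)/740 = -424/185.
Residuals: 191/185, -60/37, -83/185, 30/37, 198/185, -156/185; SSR = 1186/185.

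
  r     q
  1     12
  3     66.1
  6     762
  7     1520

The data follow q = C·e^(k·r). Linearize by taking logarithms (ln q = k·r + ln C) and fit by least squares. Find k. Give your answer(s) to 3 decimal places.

k = 0.811

Linearized form: ln q = k·r + ln C. From the 4 transformed points,
AᵀA = [[95.0000, 17.0000]; [17.0000, 4]], rhs = [106.1594, 20.6385]ᵀ  (here Σr = 17.0000, Σ(r)² = 95.0000, Σln q = 20.6385, Σr·ln q = 106.1594).
Solving (det = 91.0000): k = 0.81080, ln C = 1.71371.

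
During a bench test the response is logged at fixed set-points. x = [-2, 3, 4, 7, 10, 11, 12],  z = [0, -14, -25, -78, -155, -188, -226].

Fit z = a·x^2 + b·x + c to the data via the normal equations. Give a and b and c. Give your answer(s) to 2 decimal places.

a = -1.49, b = -1.15, c = 3.37

Forming AᵀA = [[48131, 4485, 443]; [4485, 443, 45]; [443, 45, 7]] and Aᵀz = [-75140, -7018, -686]ᵀ gives AᵀA·[a, b, c]ᵀ = Aᵀz.
Solving the 3×3 system (Gaussian elimination) gives a = -531187/357628, b = -410273/357628, c = 603237/178814.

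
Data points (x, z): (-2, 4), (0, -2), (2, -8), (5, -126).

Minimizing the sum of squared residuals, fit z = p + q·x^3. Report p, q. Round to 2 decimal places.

p = -2.08, q = -0.99

The normal system MᵀM·[p, q]ᵀ = Mᵀz is [[4, 125]; [125, 15753]]·[p, q]ᵀ = [-132, -15846]ᵀ.
Eliminating q: 15753·(row 1) − 125·(row 2) gives 47387·p = 15753·(-132) − 125·(-15846) = -98646, so p = -98646/47387.
Then q = ((-15846) − 125·(-98646/47387))/15753 = -46884/47387.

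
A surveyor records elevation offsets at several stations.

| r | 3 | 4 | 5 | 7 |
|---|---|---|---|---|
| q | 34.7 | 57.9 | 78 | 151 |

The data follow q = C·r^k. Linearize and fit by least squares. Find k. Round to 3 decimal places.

k = 1.712

Let Y = ln q. Fitting Y = k·ln r + ln C by least squares:
XᵀX = [[9.5056, 6.0403]; [6.0403, 4]], rhs = [26.2981, 16.9794]ᵀ  (here Σln r = 6.0403, Σ(ln r)² = 9.5056, Σln q = 16.9794, Σln r·ln q = 26.2981).
Δ = 9.5056·4 − (6.0403)² = 1.5378; k = (26.2981·4 − 6.0403·16.9794)/1.5378 = 1.71168, ln C = (9.5056·16.9794 − 6.0403·26.2981)/1.5378 = 1.66012.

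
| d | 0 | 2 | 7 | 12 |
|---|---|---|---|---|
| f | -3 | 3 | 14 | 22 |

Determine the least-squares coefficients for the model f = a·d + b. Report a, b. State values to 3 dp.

a = 2.063, b = -1.833

Compute the Gram sums: Σd·d = 197, Σd = 21, Σ1 = 4.
And Σd·f = 368, Σf = 36.
So XᵀX·[a, b]ᵀ = Xᵀf: [[197, 21]; [21, 4]]·[a, b]ᵀ = [368, 36]ᵀ.
det = 197·4 − 21² = 347.
a = (368·4 − 21·36)/347 = 716/347; b = (197·36 − 21·368)/347 = -636/347.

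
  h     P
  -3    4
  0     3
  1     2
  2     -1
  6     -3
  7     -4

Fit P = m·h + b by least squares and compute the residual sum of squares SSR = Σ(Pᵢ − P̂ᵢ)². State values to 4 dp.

Sums needed: Σh·h = 99, Σh = 13, Σ1 = 6.
Moment sums: Σh·P = -58, ΣP = 1.
Eliminating b: 6·(row 1) − 13·(row 2) gives 425·m = 6·(-58) − 13·1 = -361, so m = -361/425.
Then b = (1 − 13·(-361/425))/6 = 853/425.
Residuals: -236/425, 422/425, 358/425, -556/425, 38/425, -26/425; SSR = 1584/425.

SSR = 3.7271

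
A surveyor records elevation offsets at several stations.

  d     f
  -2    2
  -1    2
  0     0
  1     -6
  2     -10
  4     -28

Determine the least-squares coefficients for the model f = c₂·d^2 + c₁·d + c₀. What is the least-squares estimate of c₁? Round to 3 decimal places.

Compute the Gram sums: Σd^2·d^2 = 290, Σd^2·d = 64, Σd^2 = 26, Σd·d = 26, Σd = 4, Σ1 = 6.
And Σd^2·f = -484, Σd·f = -144, Σf = -40.
Normal equations: [[290, 64, 26]; [64, 26, 4]; [26, 4, 6]]·[c₂, c₁, c₀]ᵀ = [-484, -144, -40]ᵀ.
Inverting the 3×3 Gram matrix, [c₂, c₁, c₀]ᵀ = [-19/21, -338/105, -3/5]ᵀ.

c₁ = -3.219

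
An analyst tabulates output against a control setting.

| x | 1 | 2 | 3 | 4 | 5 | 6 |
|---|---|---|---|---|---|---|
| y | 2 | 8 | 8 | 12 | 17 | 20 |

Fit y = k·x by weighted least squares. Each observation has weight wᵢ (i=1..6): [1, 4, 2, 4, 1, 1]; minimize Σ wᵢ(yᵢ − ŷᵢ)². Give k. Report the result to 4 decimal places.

The normal system MᵀWM·[k]ᵀ = MᵀWy is [[160]]·[k]ᵀ = [511]ᵀ.
Hence k = 511 / 160 ≈ 3.19375.

k = 3.1938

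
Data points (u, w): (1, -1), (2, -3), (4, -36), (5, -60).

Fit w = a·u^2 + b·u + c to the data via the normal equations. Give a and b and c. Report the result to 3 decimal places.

The normal equations are: 898·a + 198·b + 46·c = -2089;  198·a + 46·b + 12·c = -451;  46·a + 12·b + 4·c = -100.
(Σu^2·u^2 = 898, Σu^2·u = 198, Σu^2 = 46, Σu·u = 46, Σu = 12, Σ1 = 4, Σu^2·w = -2089, Σu·w = -451, Σw = -100.)
Inverting the 3×3 Gram matrix, [a, b, c]ᵀ = [-11/3, 69/10, -53/15]ᵀ.

a = -3.667, b = 6.900, c = -3.533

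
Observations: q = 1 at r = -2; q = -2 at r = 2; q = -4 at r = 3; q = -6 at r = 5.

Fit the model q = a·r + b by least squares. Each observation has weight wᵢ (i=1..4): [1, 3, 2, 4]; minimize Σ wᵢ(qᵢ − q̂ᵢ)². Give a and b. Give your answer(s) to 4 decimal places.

XᵀWX·[a, b]ᵀ = XᵀWq reads: 134·a + 30·b = -158;  30·a + 10·b = -37.
Eliminating b: 10·(row 1) − 30·(row 2) gives 440·a = 10·(-158) − 30·(-37) = -470, so a = -47/44.
Then b = ((-37) − 30·(-47/44))/10 = -109/220.

a = -1.0682, b = -0.4955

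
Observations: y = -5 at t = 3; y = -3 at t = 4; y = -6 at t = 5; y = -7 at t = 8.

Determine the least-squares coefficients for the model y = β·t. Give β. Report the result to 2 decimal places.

The normal system XᵀX·[β]ᵀ = Xᵀy is [[114]]·[β]ᵀ = [-113]ᵀ.
Hence β = -113 / 114 ≈ -0.991228.

β = -0.99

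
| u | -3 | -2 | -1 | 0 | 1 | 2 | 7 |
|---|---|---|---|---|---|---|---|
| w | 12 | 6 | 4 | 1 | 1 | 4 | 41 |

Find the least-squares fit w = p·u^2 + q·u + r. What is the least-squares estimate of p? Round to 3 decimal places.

p = 0.916

Setting ∂/∂p … = 0 gives: 2516·p + 316·q + 68·r = 2162;  316·p + 68·q + 4·r = 244;  68·p + 4·q + 7·r = 69.
(Σu^2·u^2 = 2516, Σu^2·u = 316, Σu^2 = 68, Σu·u = 68, Σu = 4, Σ1 = 7, Σu^2·w = 2162, Σu·w = 244, Σw = 69.)
Solving the 3×3 system (Gaussian elimination) gives p = 2411/2632, q = -9873/13160, r = 326/235.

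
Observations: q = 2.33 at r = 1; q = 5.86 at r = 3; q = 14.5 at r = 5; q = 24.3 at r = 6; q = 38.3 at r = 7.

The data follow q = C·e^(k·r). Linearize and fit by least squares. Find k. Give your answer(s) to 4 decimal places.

k = 0.4671

Linearized form: ln q = k·r + ln C. From the 5 transformed points,
Σr = 22.0000, Σ(r)² = 120.0000, Σln q = 12.1241, Σr·ln q = 64.1821.
Equations: 120.0000·k + 22.0000·ln C = 64.1821;  22.0000·k + 5·ln C = 12.1241.
Slope k = (n·Σr·ln q − Σr·Σln q)/(n·Σ(r)² − (Σr)²) = (5·64.1821 − 22.0000·12.1241)/116.0000 = 0.46707; ln C = (Σln q − k·Σr)/n = 0.36970.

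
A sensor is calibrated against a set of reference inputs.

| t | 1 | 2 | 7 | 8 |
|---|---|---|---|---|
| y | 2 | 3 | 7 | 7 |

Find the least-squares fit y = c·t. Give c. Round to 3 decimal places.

The normal system XᵀX·[c]ᵀ = Xᵀy is [[118]]·[c]ᵀ = [113]ᵀ.
c = 113/118 = 0.957627.

c = 0.958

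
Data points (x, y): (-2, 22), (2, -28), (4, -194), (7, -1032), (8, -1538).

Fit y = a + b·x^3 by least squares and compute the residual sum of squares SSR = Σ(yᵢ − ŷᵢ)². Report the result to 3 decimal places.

Sums needed: Σ1 = 5, Σx^3 = 919, Σx^3·x^3 = 384017.
And Σy = -2770, Σx^3·y = -1154248.
So MᵀM·[a, b]ᵀ = Mᵀy: [[5, 919]; [919, 384017]]·[a, b]ᵀ = [-2770, -1154248]ᵀ.
Δ = 5·384017 − 919² = 1075524.
a = ((-2770)·384017 − 919·(-1154248))/1075524 = -1486589/537762; b = (5·(-1154248) − 919·(-2770))/1075524 = -1612805/537762.
Residuals: 414913/537762, -222769/179254, 380281/537762, -145840/268881, 54931/179254; SSR = 814147/268881.

SSR = 3.028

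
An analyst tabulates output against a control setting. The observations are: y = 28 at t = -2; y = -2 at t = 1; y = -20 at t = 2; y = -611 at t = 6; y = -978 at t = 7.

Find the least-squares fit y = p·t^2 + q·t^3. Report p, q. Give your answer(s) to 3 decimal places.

Compute the Gram sums: Σt^2·t^2 = 3730, Σt^2·t^3 = 24584, Σt^3·t^3 = 164434.
Moment sums: Σt^2·y = -69888, Σt^3·y = -467816.
Δ = 3730·164434 − 24584² = 8965764.
p = ((-69888)·164434 − 24584·(-467816))/8965764 = 2206288/2241441; q = (3730·(-467816) − 24584·(-69888))/8965764 = -6706772/2241441.

p = 0.984, q = -2.992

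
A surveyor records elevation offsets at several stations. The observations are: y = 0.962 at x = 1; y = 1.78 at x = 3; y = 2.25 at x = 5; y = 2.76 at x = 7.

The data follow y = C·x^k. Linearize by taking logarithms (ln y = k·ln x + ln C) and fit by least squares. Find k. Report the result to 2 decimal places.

k = 0.54

Let Y = ln y. Fitting Y = k·ln x + ln C by least squares:
Σln x = 4.6540, Σ(ln x)² = 7.5838, Σln y = 2.3640, Σln x·ln y = 3.9142.
Equations: 7.5838·k + 4.6540·ln C = 3.9142;  4.6540·k + 4·ln C = 2.3640.
Slope k = (n·Σln x·ln y − Σln x·Σln y)/(n·Σ(ln x)² − (Σln x)²) = (4·3.9142 − 4.6540·2.3640)/8.6759 = 0.53649; ln C = (Σln y − k·Σln x)/n = -0.03319.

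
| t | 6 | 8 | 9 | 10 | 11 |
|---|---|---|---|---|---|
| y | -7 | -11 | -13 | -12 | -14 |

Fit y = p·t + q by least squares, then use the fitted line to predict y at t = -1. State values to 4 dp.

ŷ = 1.4459

From the data, Σt·t = 402, Σt = 44, Σ1 = 5.
Moment sums: Σt·y = -521, Σy = -57.
Δ = 402·5 − 44² = 74.
p = ((-521)·5 − 44·(-57))/74 = -97/74; q = (402·(-57) − 44·(-521))/74 = 5/37.
At t = -1: ŷ = (-97/74)·(-1) + (5/37)·(1) = 107/74.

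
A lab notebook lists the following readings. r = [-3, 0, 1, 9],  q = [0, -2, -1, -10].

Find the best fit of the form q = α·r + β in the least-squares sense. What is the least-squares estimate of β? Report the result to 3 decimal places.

Compute the Gram sums: Σr·r = 91, Σr = 7, Σ1 = 4.
And Σr·q = -91, Σq = -13.
XᵀX·[α, β]ᵀ = Xᵀq becomes [[91, 7]; [7, 4]]·[α, β]ᵀ = [-91, -13]ᵀ.
Eliminating β: 4·(row 1) − 7·(row 2) gives 315·α = 4·(-91) − 7·(-13) = -273, so α = -13/15.
Then β = ((-13) − 7·(-13/15))/4 = -26/15.

β = -1.733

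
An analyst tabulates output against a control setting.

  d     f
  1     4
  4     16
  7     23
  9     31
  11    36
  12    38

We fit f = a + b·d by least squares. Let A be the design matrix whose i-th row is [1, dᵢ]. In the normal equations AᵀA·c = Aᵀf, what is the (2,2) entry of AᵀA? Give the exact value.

Row 2 ↔ basis d, column 2 ↔ basis d, so (AᵀA)_{2,2} = Σᵢ (d)·(d) = (1)·(1) + (4)·(4) + (7)·(7) + (9)·(9) + (11)·(11) + (12)·(12) = 412.

412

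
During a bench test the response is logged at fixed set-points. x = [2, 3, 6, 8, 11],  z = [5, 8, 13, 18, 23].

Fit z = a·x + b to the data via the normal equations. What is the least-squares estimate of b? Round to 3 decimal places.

Forming AᵀA = [[234, 30]; [30, 5]] and Aᵀz = [509, 67]ᵀ gives AᵀA·[a, b]ᵀ = Aᵀz.
Eliminating b: 5·(row 1) − 30·(row 2) gives 270·a = 5·509 − 30·67 = 535, so a = 107/54.
Then b = (67 − 30·(107/54))/5 = 68/45.

b = 1.511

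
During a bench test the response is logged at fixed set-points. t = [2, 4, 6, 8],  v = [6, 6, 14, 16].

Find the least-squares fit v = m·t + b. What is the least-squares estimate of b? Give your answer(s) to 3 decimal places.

b = 1.000

MᵀM·[m, b]ᵀ = Mᵀv reads: 120·m + 20·b = 248;  20·m + 4·b = 42.
(Σt·t = 120, Σt = 20, Σ1 = 4, Σt·v = 248, Σv = 42.)
Determinant 120·4 − 20² = 80.
m = (248·4 − 20·42)/80 = 19/10; b = (120·42 − 20·248)/80 = 1.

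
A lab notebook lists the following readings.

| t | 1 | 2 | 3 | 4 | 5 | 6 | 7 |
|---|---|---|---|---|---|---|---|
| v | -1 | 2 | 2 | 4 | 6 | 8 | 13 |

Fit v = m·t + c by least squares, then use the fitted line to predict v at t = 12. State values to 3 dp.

v̂ = 21.429

With design matrix M, MᵀM = [[140, 28]; [28, 7]] and Mᵀv = [194, 34]ᵀ.
det = 140·7 − 28² = 196.
m = (194·7 − 28·34)/196 = 29/14; c = (140·34 − 28·194)/196 = -24/7.
At t = 12: v̂ = (29/14)·(12) + (-24/7)·(1) = 150/7.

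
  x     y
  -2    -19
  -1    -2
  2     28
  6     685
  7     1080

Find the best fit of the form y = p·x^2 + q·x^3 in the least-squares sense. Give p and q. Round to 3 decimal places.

The normal equations are: 3730·p + 24582·q = 77614;  24582·p + 164434·q = 518778.
Eliminating q: 164434·(row 1) − 24582·(row 2) gives 9064096·p = 164434·77614 − 24582·518778 = 9779680, so p = 305615/283253.
Then q = (518778 − 24582·(305615/283253))/164434 = 847956/283253.

p = 1.079, q = 2.994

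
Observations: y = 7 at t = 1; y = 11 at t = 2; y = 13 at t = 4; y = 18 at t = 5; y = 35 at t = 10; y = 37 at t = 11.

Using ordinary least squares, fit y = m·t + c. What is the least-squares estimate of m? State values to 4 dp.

m = 3.0702

The normal equations are: 267·m + 33·c = 928;  33·m + 6·c = 121.
det = 267·6 − 33² = 513.
m = (928·6 − 33·121)/513 = 175/57; c = (267·121 − 33·928)/513 = 187/57.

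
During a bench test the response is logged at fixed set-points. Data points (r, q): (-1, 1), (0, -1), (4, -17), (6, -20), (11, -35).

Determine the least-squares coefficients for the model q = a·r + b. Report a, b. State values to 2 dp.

AᵀA·[a, b]ᵀ = Aᵀq reads: 174·a + 20·b = -574;  20·a + 5·b = -72.
Determinant 174·5 − 20² = 470.
a = ((-574)·5 − 20·(-72))/470 = -143/47; b = (174·(-72) − 20·(-574))/470 = -524/235.

a = -3.04, b = -2.23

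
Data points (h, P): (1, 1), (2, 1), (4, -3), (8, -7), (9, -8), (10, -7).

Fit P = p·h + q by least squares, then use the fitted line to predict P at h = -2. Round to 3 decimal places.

Setting ∂/∂p … = 0 gives: 266·p + 34·q = -207;  34·p + 6·q = -23.
(Σh·h = 266, Σh = 34, Σ1 = 6, Σh·P = -207, ΣP = -23.)
Eliminating q: 6·(row 1) − 34·(row 2) gives 440·p = 6·(-207) − 34·(-23) = -460, so p = -23/22.
Then q = ((-23) − 34·(-23/22))/6 = 23/11.
At h = -2: P̂ = (-23/22)·(-2) + (23/11)·(1) = 46/11.

P̂ = 4.182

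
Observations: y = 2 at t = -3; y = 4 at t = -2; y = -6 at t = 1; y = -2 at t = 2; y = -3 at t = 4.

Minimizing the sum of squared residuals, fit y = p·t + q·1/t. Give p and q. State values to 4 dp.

Setting ∂/∂p … = 0 gives: 34·p + 5·q = -36;  5·p + (241/144)·q = -125/12.
Determinant 34·(241/144) − 5² = 2297/72.
p = ((-36)·(241/144) − 5·(-125/12))/(2297/72) = -588/2297; q = (34·(-125/12) − 5·(-36))/(2297/72) = -12540/2297.

p = -0.2560, q = -5.4593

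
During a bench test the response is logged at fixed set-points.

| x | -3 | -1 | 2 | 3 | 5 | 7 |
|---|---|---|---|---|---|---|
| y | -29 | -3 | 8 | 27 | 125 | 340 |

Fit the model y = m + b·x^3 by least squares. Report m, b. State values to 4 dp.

Compute the Gram sums: Σ1 = 6, Σx^3 = 475, Σx^3·x^3 = 134797.
Moment sums: Σy = 468, Σx^3·y = 133824.
Eliminating b: 134797·(row 1) − 475·(row 2) gives 583157·m = 134797·468 − 475·133824 = -481404, so m = -481404/583157.
Then b = (133824 − 475·(-481404/583157))/134797 = 580644/583157.

m = -0.8255, b = 0.9957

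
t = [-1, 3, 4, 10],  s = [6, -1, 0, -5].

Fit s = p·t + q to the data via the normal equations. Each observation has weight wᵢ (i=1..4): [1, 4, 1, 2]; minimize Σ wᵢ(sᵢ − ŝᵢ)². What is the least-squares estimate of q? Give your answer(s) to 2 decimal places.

q = 2.64

Setting ∂/∂p … = 0 gives: 253·p + 35·q = -118;  35·p + 8·q = -8.
(Σwᵢ·t·t = 253, Σwᵢ·t = 35, Σwᵢ·1 = 8, Σwᵢ·t·s = -118, Σwᵢ·s = -8.)
Eliminating q: 8·(row 1) − 35·(row 2) gives 799·p = 8·(-118) − 35·(-8) = -664, so p = -664/799.
Then q = ((-8) − 35·(-664/799))/8 = 2106/799.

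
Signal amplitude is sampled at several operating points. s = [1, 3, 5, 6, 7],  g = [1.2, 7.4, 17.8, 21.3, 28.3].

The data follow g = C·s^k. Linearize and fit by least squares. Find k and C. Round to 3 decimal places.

Linearized form: ln g = k·ln s + ln C. From the 5 transformed points,
AᵀA = [[10.7942, 6.4457]; [6.4457, 5]], rhs = [18.8181, 11.4646]ᵀ  (here Σln s = 6.4457, Σ(ln s)² = 10.7942, Σln g = 11.4646, Σln s·ln g = 18.8181).
Δ = 10.7942·5 − (6.4457)² = 12.4237; k = (18.8181·5 − 6.4457·11.4646)/12.4237 = 1.62537, ln C = (10.7942·11.4646 − 6.4457·18.8181)/12.4237 = 0.19758, so C = exp(0.19758) = 1.21844.

k = 1.625, C = 1.218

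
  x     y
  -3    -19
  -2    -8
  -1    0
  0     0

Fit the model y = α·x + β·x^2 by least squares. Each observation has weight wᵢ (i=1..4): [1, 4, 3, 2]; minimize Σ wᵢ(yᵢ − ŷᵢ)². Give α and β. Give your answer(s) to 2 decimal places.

α = -2.10, β = -2.90

Setting ∂/∂α … = 0 gives: 28·α + (-62)·β = 121;  (-62)·α + 148·β = -299.
(Σwᵢ·x·x = 28, Σwᵢ·x·x^2 = -62, Σwᵢ·x^2·x^2 = 148, Σwᵢ·x·y = 121, Σwᵢ·x^2·y = -299.)
det = 28·148 − (-62)² = 300.
α = (121·148 − (-62)·(-299))/300 = -21/10; β = (28·(-299) − (-62)·121)/300 = -29/10.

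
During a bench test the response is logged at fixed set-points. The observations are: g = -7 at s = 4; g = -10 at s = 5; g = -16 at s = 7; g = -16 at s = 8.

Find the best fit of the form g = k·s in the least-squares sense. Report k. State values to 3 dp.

Forming XᵀX = [[154]] and Xᵀg = [-318]ᵀ gives XᵀX·[k]ᵀ = Xᵀg.
Hence k = -318 / 154 ≈ -2.06494.

k = -2.065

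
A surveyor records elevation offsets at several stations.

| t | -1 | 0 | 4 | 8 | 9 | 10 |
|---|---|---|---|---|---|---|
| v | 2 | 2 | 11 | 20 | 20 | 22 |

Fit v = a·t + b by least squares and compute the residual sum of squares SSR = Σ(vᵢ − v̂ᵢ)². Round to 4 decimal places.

SSR = 4.3958

From the data, Σt·t = 262, Σt = 30, Σ1 = 6.
Moment sums: Σt·v = 602, Σv = 77.
det = 262·6 − 30² = 672.
a = (602·6 − 30·77)/672 = 31/16; b = (262·77 − 30·602)/672 = 151/48.
Residuals: 19/24, -55/48, 5/48, 65/48, -7/12, -25/48; SSR = 211/48.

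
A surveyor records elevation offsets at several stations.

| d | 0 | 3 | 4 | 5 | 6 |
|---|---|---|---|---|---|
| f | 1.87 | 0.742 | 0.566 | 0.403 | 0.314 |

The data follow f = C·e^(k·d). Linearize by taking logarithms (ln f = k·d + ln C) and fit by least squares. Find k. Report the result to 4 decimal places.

Taking logs, ln f = k·d + ln C, so regress ln f on d.
XᵀX = [[86.0000, 18.0000]; [18.0000, 5]], rhs = [-14.6661, -2.3088]ᵀ  (here Σd = 18.0000, Σ(d)² = 86.0000, Σln f = -2.3088, Σd·ln f = -14.6661).
Δ = 86.0000·5 − (18.0000)² = 106.0000; k = (-14.6661·5 − 18.0000·-2.3088)/106.0000 = -0.29974, ln C = (86.0000·-2.3088 − 18.0000·-14.6661)/106.0000 = 0.61729.

k = -0.2997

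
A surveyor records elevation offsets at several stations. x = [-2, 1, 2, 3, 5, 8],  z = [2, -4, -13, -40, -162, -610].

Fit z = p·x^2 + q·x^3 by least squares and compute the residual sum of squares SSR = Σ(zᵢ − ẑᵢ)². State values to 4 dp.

Forming AᵀA = [[4835, 36137]; [36137, 278627]] and Aᵀz = [-43498, -333774]ᵀ gives AᵀA·[p, q]ᵀ = Aᵀz.
Δ = 4835·278627 − 36137² = 41278776.
p = ((-43498)·278627 − 36137·(-333774))/41278776 = -1037968/737121; q = (4835·(-333774) − 36137·(-43498))/41278776 = -748394/737121.
Residuals: -120346/245707, -387374/245707, 79493/105303, 21170/245707, 84848/737121, -36130/737121; SSR = 349439/105303.

SSR = 3.3184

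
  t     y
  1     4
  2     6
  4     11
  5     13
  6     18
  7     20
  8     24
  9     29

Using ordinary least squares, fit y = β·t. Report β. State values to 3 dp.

Compute the Gram sums: Σt·t = 276.
Right-hand side: Σt·y = 826.
Hence β = 826 / 276 ≈ 2.99275.

β = 2.993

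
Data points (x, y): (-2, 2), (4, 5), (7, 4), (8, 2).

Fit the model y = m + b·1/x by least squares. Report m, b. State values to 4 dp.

Entries of MᵀM: Σ1 = 4, Σ1/x = 1/56, Σ1/x·1/x = 1093/3136.
And Σy = 13, Σ1/x·y = 15/14.
MᵀM·[m, b]ᵀ = Mᵀy becomes [[4, 1/56]; [1/56, 1093/3136]]·[m, b]ᵀ = [13, 15/14]ᵀ.
Determinant 4·(1093/3136) − (1/56)² = 4371/3136.
m = (13·(1093/3136) − (1/56)·(15/14))/(4371/3136) = 14149/4371; b = (4·(15/14) − (1/56)·13)/(4371/3136) = 12712/4371.

m = 3.2370, b = 2.9083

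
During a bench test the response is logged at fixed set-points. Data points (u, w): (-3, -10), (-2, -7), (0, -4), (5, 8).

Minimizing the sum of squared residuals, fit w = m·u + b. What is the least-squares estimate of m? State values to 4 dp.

Entries of MᵀM: Σu·u = 38, Σu = 0, Σ1 = 4.
And Σu·w = 84, Σw = -13.
Normal equations: [[38, 0]; [0, 4]]·[m, b]ᵀ = [84, -13]ᵀ.
Δ = 38·4 − 0² = 152.
m = (84·4 − 0·(-13))/152 = 42/19; b = (38·(-13) − 0·84)/152 = -13/4.

m = 2.2105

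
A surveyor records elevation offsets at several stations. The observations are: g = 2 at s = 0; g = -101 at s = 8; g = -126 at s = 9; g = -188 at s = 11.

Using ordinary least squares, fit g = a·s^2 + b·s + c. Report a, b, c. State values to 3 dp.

a = -1.481, b = -0.963, c = 1.985

Compute the Gram sums: Σs^2·s^2 = 25298, Σs^2·s = 2572, Σs^2 = 266, Σs·s = 266, Σs = 28, Σ1 = 4.
Right-hand side: Σs^2·g = -39418, Σs·g = -4010, Σg = -413.
So AᵀA·[a, b, c]ᵀ = Aᵀg: [[25298, 2572, 266]; [2572, 266, 28]; [266, 28, 4]]·[a, b, c]ᵀ = [-39418, -4010, -413]ᵀ.
Solving the 3×3 system (Gaussian elimination) gives a = -939/634, b = -1527/1585, c = 6293/3170.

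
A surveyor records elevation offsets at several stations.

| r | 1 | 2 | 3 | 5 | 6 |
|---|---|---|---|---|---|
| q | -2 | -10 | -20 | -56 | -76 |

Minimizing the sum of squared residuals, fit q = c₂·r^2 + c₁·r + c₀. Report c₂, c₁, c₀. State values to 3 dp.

Setting ∂/∂c₂ … = 0 gives: 2019·c₂ + 377·c₁ + 75·c₀ = -4358;  377·c₂ + 75·c₁ + 17·c₀ = -818;  75·c₂ + 17·c₁ + 5·c₀ = -164.
(Σr^2·r^2 = 2019, Σr^2·r = 377, Σr^2 = 75, Σr·r = 75, Σr = 17, Σ1 = 5, Σr^2·q = -4358, Σr·q = -818, Σq = -164.)
Solving the 3×3 system (Gaussian elimination) gives c₂ = -137/77, c₁ = -194/77, c₀ = 27/11.

c₂ = -1.779, c₁ = -2.519, c₀ = 2.455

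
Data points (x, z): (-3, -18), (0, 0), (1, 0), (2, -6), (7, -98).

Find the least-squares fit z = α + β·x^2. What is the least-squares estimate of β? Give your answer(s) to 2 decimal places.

β = -2.02

From the data, Σ1 = 5, Σx^2 = 63, Σx^2·x^2 = 2499.
Right-hand side: Σz = -122, Σx^2·z = -4988.
Eliminating β: 2499·(row 1) − 63·(row 2) gives 8526·α = 2499·(-122) − 63·(-4988) = 9366, so α = 223/203.
Then β = ((-4988) − 63·(223/203))/2499 = -8627/4263.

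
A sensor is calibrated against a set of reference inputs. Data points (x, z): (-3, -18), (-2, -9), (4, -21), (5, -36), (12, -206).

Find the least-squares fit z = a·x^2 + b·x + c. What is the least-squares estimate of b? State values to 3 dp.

b = 0.841

The normal system MᵀM·[a, b, c]ᵀ = Mᵀz is [[21714, 1882, 198]; [1882, 198, 16]; [198, 16, 5]]·[a, b, c]ᵀ = [-31098, -2664, -290]ᵀ.
Inverting the 3×3 Gram matrix, [a, b, c]ᵀ = [-127163/85372, 71829/85372, -72887/42686]ᵀ.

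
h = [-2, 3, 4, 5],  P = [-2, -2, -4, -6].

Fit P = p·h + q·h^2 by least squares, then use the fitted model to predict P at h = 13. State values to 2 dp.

AᵀA·[p, q]ᵀ = AᵀP reads: 54·p + 208·q = -48;  208·p + 978·q = -240.
(Σh·h = 54, Σh·h^2 = 208, Σh^2·h^2 = 978, Σh·P = -48, Σh^2·P = -240.)
Δ = 54·978 − 208² = 9548.
p = ((-48)·978 − 208·(-240))/9548 = 24/77; q = (54·(-240) − 208·(-48))/9548 = -24/77.
At h = 13: P̂ = (24/77)·(13) + (-24/77)·(169) = -3744/77.

P̂ = -48.62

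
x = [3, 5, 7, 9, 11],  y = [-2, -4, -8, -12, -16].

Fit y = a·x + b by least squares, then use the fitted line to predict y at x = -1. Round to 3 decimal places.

Entries of AᵀA: Σx·x = 285, Σx = 35, Σ1 = 5.
For Aᵀy: Σx·y = -366, Σy = -42.
So AᵀA·[a, b]ᵀ = Aᵀy: [[285, 35]; [35, 5]]·[a, b]ᵀ = [-366, -42]ᵀ.
Eliminating b: 5·(row 1) − 35·(row 2) gives 200·a = 5·(-366) − 35·(-42) = -360, so a = -9/5.
Then b = ((-42) − 35·(-9/5))/5 = 21/5.
At x = -1: ŷ = (-9/5)·(-1) + (21/5)·(1) = 6.

ŷ = 6.000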